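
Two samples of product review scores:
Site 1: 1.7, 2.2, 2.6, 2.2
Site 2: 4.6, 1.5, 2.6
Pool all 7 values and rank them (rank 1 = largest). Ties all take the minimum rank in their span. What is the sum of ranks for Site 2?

10

Sorted (descending): 4.6, 2.6, 2.6, 2.2, 2.2, 1.7, 1.5
The 2 values of 2.6 occupy positions 2–3 → each gets rank 2.
The 2 values of 2.2 occupy positions 4–5 → each gets rank 4.
Site 2 values → pooled ranks: 4.6→1, 1.5→7, 2.6→2
Rank sum = 1 + 7 + 2 = 10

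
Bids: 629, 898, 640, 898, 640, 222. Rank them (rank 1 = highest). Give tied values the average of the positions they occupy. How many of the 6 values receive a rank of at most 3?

Sorted (descending): 898, 898, 640, 640, 629, 222
The 2 values of 898 occupy positions 1–2 → average rank (1+2)/2 = 1.5.
The 2 values of 640 occupy positions 3–4 → average rank (3+4)/2 = 3.5.
Ranks ≤ 3: {1.5, 1.5} → 2 values.

2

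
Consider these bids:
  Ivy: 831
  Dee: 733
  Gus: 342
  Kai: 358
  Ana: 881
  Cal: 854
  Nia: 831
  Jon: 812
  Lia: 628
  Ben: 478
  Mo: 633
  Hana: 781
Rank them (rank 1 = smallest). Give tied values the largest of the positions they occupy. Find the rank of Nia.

10

Sorted (ascending): 342, 358, 478, 628, 633, 733, 781, 812, 831, 831, 854, 881
The 2 values of 831 occupy positions 9–10 → each gets rank 10.
Nia has value 831 → rank 10.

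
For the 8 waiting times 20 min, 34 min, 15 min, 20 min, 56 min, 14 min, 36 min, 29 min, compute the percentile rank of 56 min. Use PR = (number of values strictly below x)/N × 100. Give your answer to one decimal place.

87.5

N = 8.
Strictly below 56: 7. Equal to 56: 1.
PR = 7/8 × 100 = 87.5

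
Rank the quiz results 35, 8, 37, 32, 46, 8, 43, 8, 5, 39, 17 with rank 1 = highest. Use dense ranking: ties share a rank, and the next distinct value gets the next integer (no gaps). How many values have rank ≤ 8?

Sorted (descending): 46, 43, 39, 37, 35, 32, 17, 8, 8, 8, 5
The 3 values of 8 share dense rank 8.
Remaining distinct values take the next consecutive integers.
Ranks ≤ 8: {1, 2, 3, 4, 5, 6, 7, 8, 8, 8} → 10 values.

10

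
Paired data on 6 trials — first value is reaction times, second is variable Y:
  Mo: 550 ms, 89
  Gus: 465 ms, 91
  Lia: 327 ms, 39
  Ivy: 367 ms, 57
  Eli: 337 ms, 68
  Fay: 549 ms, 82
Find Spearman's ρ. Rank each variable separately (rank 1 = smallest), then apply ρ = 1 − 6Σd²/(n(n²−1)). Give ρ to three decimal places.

0.771

Ranks of variable 1: 6, 4, 1, 3, 2, 5
Ranks of variable 2: 5, 6, 1, 2, 3, 4
d = r₁ − r₂: 1, -2, 0, 1, -1, 1
d²: 1, 4, 0, 1, 1, 1; Σd² = 8
ρ = 1 − 6·8/(6·35) = 1 − 48/210 = 0.771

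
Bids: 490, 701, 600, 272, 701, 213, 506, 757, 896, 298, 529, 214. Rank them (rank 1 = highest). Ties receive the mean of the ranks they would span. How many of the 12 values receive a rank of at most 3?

Sorted (descending): 896, 757, 701, 701, 600, 529, 506, 490, 298, 272, 214, 213
The 2 values of 701 occupy positions 3–4 → average rank (3+4)/2 = 3.5.
Ranks ≤ 3: {1, 2} → 2 values.

2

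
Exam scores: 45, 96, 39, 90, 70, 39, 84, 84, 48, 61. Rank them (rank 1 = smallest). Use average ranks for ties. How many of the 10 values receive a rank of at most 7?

Sorted (ascending): 39, 39, 45, 48, 61, 70, 84, 84, 90, 96
The 2 values of 39 occupy positions 1–2 → average rank (1+2)/2 = 1.5.
The 2 values of 84 occupy positions 7–8 → average rank (7+8)/2 = 7.5.
Ranks ≤ 7: {1.5, 1.5, 3, 4, 5, 6} → 6 values.

6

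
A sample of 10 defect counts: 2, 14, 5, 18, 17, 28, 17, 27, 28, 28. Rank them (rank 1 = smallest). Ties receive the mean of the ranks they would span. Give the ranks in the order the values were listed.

Sorted (ascending): 2, 5, 14, 17, 17, 18, 27, 28, 28, 28
The 2 values of 17 occupy positions 4–5 → average rank (4+5)/2 = 4.5.
The 3 values of 28 occupy positions 8–10 → average rank 9.

1, 3, 2, 6, 4.5, 9, 4.5, 7, 9, 9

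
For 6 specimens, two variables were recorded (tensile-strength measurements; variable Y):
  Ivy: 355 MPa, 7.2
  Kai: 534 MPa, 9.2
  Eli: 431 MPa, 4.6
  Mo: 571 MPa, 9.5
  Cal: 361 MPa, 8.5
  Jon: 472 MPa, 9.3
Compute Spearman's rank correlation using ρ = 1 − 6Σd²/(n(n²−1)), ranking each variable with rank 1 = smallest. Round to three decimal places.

0.771

Ranks of variable 1: 1, 5, 3, 6, 2, 4
Ranks of variable 2: 2, 4, 1, 6, 3, 5
d = r₁ − r₂: -1, 1, 2, 0, -1, -1
d²: 1, 1, 4, 0, 1, 1; Σd² = 8
ρ = 1 − 6·8/(6·35) = 1 − 48/210 = 0.771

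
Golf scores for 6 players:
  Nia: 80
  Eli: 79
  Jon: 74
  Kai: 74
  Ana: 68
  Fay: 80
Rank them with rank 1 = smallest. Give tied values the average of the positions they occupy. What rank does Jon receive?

2.5

Sorted (ascending): 68, 74, 74, 79, 80, 80
The 2 values of 74 occupy positions 2–3 → average rank (2+3)/2 = 2.5.
The 2 values of 80 occupy positions 5–6 → average rank (5+6)/2 = 5.5.
Jon has value 74 → rank 2.5.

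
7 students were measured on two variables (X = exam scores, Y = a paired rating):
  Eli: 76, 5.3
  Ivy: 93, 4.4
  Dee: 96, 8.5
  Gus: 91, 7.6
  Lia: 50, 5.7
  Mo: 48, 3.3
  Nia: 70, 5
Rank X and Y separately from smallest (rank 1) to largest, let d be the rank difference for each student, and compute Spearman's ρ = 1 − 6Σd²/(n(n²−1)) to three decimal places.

Ranks of variable 1: 4, 6, 7, 5, 2, 1, 3
Ranks of variable 2: 4, 2, 7, 6, 5, 1, 3
d = r₁ − r₂: 0, 4, 0, -1, -3, 0, 0
d²: 0, 16, 0, 1, 9, 0, 0; Σd² = 26
ρ = 1 − 6·26/(7·48) = 1 − 156/336 = 0.536

0.536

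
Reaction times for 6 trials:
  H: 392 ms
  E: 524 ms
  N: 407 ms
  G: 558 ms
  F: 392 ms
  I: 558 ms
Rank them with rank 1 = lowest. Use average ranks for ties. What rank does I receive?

5.5

Sorted (ascending): 392, 392, 407, 524, 558, 558
The 2 values of 392 occupy positions 1–2 → average rank (1+2)/2 = 1.5.
The 2 values of 558 occupy positions 5–6 → average rank (5+6)/2 = 5.5.
I has value 558 ms → rank 5.5.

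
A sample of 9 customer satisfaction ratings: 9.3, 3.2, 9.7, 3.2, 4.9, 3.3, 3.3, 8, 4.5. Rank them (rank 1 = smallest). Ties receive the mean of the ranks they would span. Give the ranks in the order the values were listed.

Sorted (ascending): 3.2, 3.2, 3.3, 3.3, 4.5, 4.9, 8, 9.3, 9.7
The 2 values of 3.2 occupy positions 1–2 → average rank (1+2)/2 = 1.5.
The 2 values of 3.3 occupy positions 3–4 → average rank (3+4)/2 = 3.5.

8, 1.5, 9, 1.5, 6, 3.5, 3.5, 7, 5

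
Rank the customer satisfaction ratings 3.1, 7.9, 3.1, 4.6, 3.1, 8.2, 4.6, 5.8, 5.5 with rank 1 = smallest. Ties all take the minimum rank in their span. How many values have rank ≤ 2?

3

Sorted (ascending): 3.1, 3.1, 3.1, 4.6, 4.6, 5.5, 5.8, 7.9, 8.2
The 3 values of 3.1 occupy positions 1–3 → each gets rank 1.
The 2 values of 4.6 occupy positions 4–5 → each gets rank 4.
Ranks ≤ 2: {1, 1, 1} → 3 values.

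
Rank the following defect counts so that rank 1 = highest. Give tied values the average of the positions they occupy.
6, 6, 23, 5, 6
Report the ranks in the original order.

3, 3, 1, 5, 3

Sorted (descending): 23, 6, 6, 6, 5
The 3 values of 6 occupy positions 2–4 → average rank 3.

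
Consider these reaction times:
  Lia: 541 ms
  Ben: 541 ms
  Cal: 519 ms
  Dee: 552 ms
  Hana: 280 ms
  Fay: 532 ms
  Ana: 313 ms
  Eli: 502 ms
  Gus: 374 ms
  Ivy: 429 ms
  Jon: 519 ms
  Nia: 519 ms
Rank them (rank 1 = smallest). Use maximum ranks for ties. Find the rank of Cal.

Sorted (ascending): 280, 313, 374, 429, 502, 519, 519, 519, 532, 541, 541, 552
The 3 values of 519 occupy positions 6–8 → each gets rank 8.
The 2 values of 541 occupy positions 10–11 → each gets rank 11.
Cal has value 519 ms → rank 8.

8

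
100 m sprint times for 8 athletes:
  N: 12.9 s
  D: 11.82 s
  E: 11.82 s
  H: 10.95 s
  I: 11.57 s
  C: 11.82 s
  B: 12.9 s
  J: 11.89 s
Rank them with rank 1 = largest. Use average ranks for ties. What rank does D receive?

Sorted (descending): 12.9, 12.9, 11.89, 11.82, 11.82, 11.82, 11.57, 10.95
The 2 values of 12.9 occupy positions 1–2 → average rank (1+2)/2 = 1.5.
The 3 values of 11.82 occupy positions 4–6 → average rank 5.
D has value 11.82 s → rank 5.

5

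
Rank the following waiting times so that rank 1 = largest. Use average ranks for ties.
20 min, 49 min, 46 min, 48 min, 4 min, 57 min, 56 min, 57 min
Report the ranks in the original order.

7, 4, 6, 5, 8, 1.5, 3, 1.5

Sorted (descending): 57, 57, 56, 49, 48, 46, 20, 4
The 2 values of 57 occupy positions 1–2 → average rank (1+2)/2 = 1.5.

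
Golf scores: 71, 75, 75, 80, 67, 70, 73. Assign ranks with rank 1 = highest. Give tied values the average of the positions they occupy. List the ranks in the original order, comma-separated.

Sorted (descending): 80, 75, 75, 73, 71, 70, 67
The 2 values of 75 occupy positions 2–3 → average rank (2+3)/2 = 2.5.

5, 2.5, 2.5, 1, 7, 6, 4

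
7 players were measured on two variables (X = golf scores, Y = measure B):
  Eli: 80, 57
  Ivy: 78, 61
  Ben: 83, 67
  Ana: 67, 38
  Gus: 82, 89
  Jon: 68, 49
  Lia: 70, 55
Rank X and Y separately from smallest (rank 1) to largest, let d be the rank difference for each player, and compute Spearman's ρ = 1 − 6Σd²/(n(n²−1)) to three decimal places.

Ranks of variable 1: 5, 4, 7, 1, 6, 2, 3
Ranks of variable 2: 4, 5, 6, 1, 7, 2, 3
d = r₁ − r₂: 1, -1, 1, 0, -1, 0, 0
d²: 1, 1, 1, 0, 1, 0, 0; Σd² = 4
ρ = 1 − 6·4/(7·48) = 1 − 24/336 = 0.929

0.929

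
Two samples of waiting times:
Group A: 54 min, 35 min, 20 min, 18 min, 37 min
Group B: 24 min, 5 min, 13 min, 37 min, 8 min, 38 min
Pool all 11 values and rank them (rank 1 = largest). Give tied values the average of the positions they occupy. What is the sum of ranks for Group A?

24.5

Sorted (descending): 54, 38, 37, 37, 35, 24, 20, 18, 13, 8, 5
The 2 values of 37 occupy positions 3–4 → average rank (3+4)/2 = 3.5.
Group A values → pooled ranks: 54→1, 35→5, 20→7, 18→8, 37→3.5
Rank sum = 1 + 5 + 7 + 8 + 3.5 = 24.5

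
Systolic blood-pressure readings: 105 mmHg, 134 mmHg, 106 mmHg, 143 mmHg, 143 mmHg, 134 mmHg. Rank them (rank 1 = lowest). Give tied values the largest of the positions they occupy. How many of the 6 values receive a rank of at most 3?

2

Sorted (ascending): 105, 106, 134, 134, 143, 143
The 2 values of 134 occupy positions 3–4 → each gets rank 4.
The 2 values of 143 occupy positions 5–6 → each gets rank 6.
Ranks ≤ 3: {1, 2} → 2 values.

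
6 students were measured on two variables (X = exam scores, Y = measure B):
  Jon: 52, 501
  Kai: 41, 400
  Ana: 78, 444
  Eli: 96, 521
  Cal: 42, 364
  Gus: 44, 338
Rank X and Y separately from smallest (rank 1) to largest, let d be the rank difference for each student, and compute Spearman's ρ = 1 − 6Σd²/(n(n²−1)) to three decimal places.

Ranks of variable 1: 4, 1, 5, 6, 2, 3
Ranks of variable 2: 5, 3, 4, 6, 2, 1
d = r₁ − r₂: -1, -2, 1, 0, 0, 2
d²: 1, 4, 1, 0, 0, 4; Σd² = 10
ρ = 1 − 6·10/(6·35) = 1 − 60/210 = 0.714

0.714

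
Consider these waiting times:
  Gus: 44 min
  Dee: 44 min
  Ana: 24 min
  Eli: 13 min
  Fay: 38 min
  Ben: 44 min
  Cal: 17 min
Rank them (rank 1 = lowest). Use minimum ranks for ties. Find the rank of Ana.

Sorted (ascending): 13, 17, 24, 38, 44, 44, 44
The 3 values of 44 occupy positions 5–7 → each gets rank 5.
Ana has value 24 min → rank 3.

3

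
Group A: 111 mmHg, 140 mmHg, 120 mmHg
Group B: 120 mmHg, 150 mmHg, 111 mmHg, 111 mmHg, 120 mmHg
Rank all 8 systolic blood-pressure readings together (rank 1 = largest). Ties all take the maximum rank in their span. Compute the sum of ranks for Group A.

Sorted (descending): 150, 140, 120, 120, 120, 111, 111, 111
The 3 values of 120 occupy positions 3–5 → each gets rank 5.
The 3 values of 111 occupy positions 6–8 → each gets rank 8.
Group A values → pooled ranks: 111→8, 140→2, 120→5
Rank sum = 8 + 2 + 5 = 15

15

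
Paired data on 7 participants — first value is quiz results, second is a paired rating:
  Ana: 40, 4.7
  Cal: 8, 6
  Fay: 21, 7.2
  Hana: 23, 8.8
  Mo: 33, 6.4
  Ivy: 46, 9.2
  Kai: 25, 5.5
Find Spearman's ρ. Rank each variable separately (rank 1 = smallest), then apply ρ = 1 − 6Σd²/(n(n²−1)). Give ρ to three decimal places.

0.071

Ranks of variable 1: 6, 1, 2, 3, 5, 7, 4
Ranks of variable 2: 1, 3, 5, 6, 4, 7, 2
d = r₁ − r₂: 5, -2, -3, -3, 1, 0, 2
d²: 25, 4, 9, 9, 1, 0, 4; Σd² = 52
ρ = 1 − 6·52/(7·48) = 1 − 312/336 = 0.071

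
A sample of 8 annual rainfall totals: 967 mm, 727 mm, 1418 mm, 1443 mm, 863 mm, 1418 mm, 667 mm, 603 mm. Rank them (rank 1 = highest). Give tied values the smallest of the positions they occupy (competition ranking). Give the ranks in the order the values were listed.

Sorted (descending): 1443, 1418, 1418, 967, 863, 727, 667, 603
The 2 values of 1418 occupy positions 2–3 → each gets rank 2.

4, 6, 2, 1, 5, 2, 7, 8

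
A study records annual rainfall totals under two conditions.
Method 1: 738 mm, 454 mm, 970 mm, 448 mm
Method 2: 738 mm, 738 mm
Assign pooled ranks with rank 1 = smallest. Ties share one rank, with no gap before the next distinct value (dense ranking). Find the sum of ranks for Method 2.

Sorted (ascending): 448, 454, 738, 738, 738, 970
The 3 values of 738 share dense rank 3.
Remaining distinct values take the next consecutive integers.
Method 2 values → pooled ranks: 738→3, 738→3
Rank sum = 3 + 3 = 6

6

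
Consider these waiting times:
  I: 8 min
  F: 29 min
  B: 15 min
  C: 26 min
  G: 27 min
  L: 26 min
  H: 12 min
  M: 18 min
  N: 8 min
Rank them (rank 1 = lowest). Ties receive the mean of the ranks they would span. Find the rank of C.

Sorted (ascending): 8, 8, 12, 15, 18, 26, 26, 27, 29
The 2 values of 8 occupy positions 1–2 → average rank (1+2)/2 = 1.5.
The 2 values of 26 occupy positions 6–7 → average rank (6+7)/2 = 6.5.
C has value 26 min → rank 6.5.

6.5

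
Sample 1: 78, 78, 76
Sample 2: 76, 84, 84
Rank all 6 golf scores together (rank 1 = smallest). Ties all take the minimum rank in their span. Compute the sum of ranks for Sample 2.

11

Sorted (ascending): 76, 76, 78, 78, 84, 84
The 2 values of 76 occupy positions 1–2 → each gets rank 1.
The 2 values of 78 occupy positions 3–4 → each gets rank 3.
The 2 values of 84 occupy positions 5–6 → each gets rank 5.
Sample 2 values → pooled ranks: 76→1, 84→5, 84→5
Rank sum = 1 + 5 + 5 = 11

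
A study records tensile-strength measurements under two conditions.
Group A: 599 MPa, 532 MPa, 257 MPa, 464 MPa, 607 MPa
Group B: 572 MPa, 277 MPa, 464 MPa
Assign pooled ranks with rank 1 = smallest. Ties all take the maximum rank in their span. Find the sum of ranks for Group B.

Sorted (ascending): 257, 277, 464, 464, 532, 572, 599, 607
The 2 values of 464 occupy positions 3–4 → each gets rank 4.
Group B values → pooled ranks: 572→6, 277→2, 464→4
Rank sum = 6 + 2 + 4 = 12

12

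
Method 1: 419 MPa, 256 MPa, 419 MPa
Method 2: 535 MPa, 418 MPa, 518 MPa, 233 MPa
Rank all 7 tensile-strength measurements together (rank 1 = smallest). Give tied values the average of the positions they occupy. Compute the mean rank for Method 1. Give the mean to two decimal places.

3.67

Sorted (ascending): 233, 256, 418, 419, 419, 518, 535
The 2 values of 419 occupy positions 4–5 → average rank (4+5)/2 = 4.5.
Method 1 values → pooled ranks: 419→4.5, 256→2, 419→4.5
Mean rank = (4.5 + 2 + 4.5) / 3 = 3.67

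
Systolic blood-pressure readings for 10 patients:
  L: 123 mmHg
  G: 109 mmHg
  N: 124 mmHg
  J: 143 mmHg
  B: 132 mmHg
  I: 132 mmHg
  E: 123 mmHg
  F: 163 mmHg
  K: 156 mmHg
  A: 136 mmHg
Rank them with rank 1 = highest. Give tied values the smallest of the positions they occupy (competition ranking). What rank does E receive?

Sorted (descending): 163, 156, 143, 136, 132, 132, 124, 123, 123, 109
The 2 values of 132 occupy positions 5–6 → each gets rank 5.
The 2 values of 123 occupy positions 8–9 → each gets rank 8.
E has value 123 mmHg → rank 8.

8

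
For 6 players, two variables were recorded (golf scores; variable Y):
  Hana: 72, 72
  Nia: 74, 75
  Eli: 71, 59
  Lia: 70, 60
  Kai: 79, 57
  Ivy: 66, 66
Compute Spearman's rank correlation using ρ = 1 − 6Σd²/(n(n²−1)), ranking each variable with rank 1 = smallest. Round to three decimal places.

Ranks of variable 1: 4, 5, 3, 2, 6, 1
Ranks of variable 2: 5, 6, 2, 3, 1, 4
d = r₁ − r₂: -1, -1, 1, -1, 5, -3
d²: 1, 1, 1, 1, 25, 9; Σd² = 38
ρ = 1 − 6·38/(6·35) = 1 − 228/210 = -0.086

-0.086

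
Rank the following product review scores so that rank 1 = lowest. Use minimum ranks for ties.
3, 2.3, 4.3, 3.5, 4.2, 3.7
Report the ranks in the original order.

2, 1, 6, 3, 5, 4

Sorted (ascending): 2.3, 3, 3.5, 3.7, 4.2, 4.3
No ties — each value takes its position as its rank.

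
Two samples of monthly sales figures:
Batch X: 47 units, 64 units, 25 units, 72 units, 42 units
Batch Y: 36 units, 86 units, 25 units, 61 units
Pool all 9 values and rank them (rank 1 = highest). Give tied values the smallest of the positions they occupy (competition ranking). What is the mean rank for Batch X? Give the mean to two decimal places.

4.80

Sorted (descending): 86, 72, 64, 61, 47, 42, 36, 25, 25
The 2 values of 25 occupy positions 8–9 → each gets rank 8.
Batch X values → pooled ranks: 47→5, 64→3, 25→8, 72→2, 42→6
Mean rank = (5 + 3 + 8 + 2 + 6) / 5 = 4.80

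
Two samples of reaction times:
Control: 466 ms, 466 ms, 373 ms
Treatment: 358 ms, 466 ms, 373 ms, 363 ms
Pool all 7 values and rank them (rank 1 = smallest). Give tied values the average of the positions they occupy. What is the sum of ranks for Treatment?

12.5

Sorted (ascending): 358, 363, 373, 373, 466, 466, 466
The 2 values of 373 occupy positions 3–4 → average rank (3+4)/2 = 3.5.
The 3 values of 466 occupy positions 5–7 → average rank 6.
Treatment values → pooled ranks: 358→1, 466→6, 373→3.5, 363→2
Rank sum = 1 + 6 + 3.5 + 2 = 12.5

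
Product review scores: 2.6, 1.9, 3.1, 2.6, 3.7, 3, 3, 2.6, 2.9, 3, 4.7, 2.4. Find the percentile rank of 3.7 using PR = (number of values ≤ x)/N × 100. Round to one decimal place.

N = 12.
Strictly below 3.7: 10. Equal to 3.7: 1.
PR = 11/12 × 100 = 91.7

91.7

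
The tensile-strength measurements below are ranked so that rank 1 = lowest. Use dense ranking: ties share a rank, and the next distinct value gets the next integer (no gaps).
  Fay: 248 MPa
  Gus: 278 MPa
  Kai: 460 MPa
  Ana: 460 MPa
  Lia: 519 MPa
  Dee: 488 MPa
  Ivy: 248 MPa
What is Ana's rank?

Sorted (ascending): 248, 248, 278, 460, 460, 488, 519
The 2 values of 248 share dense rank 1.
The 2 values of 460 share dense rank 3.
Remaining distinct values take the next consecutive integers.
Ana has value 460 MPa → rank 3.

3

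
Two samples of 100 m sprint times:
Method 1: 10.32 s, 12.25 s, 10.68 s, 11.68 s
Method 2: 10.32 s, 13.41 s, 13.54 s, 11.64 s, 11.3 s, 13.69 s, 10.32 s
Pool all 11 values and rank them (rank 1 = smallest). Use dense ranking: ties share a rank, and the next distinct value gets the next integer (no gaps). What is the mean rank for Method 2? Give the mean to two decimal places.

Sorted (ascending): 10.32, 10.32, 10.32, 10.68, 11.3, 11.64, 11.68, 12.25, 13.41, 13.54, 13.69
The 3 values of 10.32 share dense rank 1.
Remaining distinct values take the next consecutive integers.
Method 2 values → pooled ranks: 10.32→1, 13.41→7, 13.54→8, 11.64→4, 11.3→3, 13.69→9, 10.32→1
Mean rank = (1 + 7 + 8 + 4 + 3 + 9 + 1) / 7 = 4.71

4.71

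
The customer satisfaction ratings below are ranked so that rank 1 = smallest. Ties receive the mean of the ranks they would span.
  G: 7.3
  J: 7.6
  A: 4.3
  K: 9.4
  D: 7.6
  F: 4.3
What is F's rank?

1.5

Sorted (ascending): 4.3, 4.3, 7.3, 7.6, 7.6, 9.4
The 2 values of 4.3 occupy positions 1–2 → average rank (1+2)/2 = 1.5.
The 2 values of 7.6 occupy positions 4–5 → average rank (4+5)/2 = 4.5.
F has value 4.3 → rank 1.5.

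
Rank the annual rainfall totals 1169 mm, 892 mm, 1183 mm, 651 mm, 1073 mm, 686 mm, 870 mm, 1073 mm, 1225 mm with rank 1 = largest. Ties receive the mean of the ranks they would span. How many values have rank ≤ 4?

Sorted (descending): 1225, 1183, 1169, 1073, 1073, 892, 870, 686, 651
The 2 values of 1073 occupy positions 4–5 → average rank (4+5)/2 = 4.5.
Ranks ≤ 4: {1, 2, 3} → 3 values.

3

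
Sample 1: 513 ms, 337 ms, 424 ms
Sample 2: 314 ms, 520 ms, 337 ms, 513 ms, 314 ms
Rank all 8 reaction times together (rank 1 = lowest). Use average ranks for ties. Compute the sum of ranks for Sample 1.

Sorted (ascending): 314, 314, 337, 337, 424, 513, 513, 520
The 2 values of 314 occupy positions 1–2 → average rank (1+2)/2 = 1.5.
The 2 values of 337 occupy positions 3–4 → average rank (3+4)/2 = 3.5.
The 2 values of 513 occupy positions 6–7 → average rank (6+7)/2 = 6.5.
Sample 1 values → pooled ranks: 513→6.5, 337→3.5, 424→5
Rank sum = 6.5 + 3.5 + 5 = 15

15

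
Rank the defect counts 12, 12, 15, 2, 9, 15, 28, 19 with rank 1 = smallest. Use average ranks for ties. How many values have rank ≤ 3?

2

Sorted (ascending): 2, 9, 12, 12, 15, 15, 19, 28
The 2 values of 12 occupy positions 3–4 → average rank (3+4)/2 = 3.5.
The 2 values of 15 occupy positions 5–6 → average rank (5+6)/2 = 5.5.
Ranks ≤ 3: {1, 2} → 2 values.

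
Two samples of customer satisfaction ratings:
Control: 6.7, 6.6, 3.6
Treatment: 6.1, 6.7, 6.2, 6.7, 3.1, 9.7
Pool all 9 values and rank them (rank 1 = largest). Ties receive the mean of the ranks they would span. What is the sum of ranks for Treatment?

29

Sorted (descending): 9.7, 6.7, 6.7, 6.7, 6.6, 6.2, 6.1, 3.6, 3.1
The 3 values of 6.7 occupy positions 2–4 → average rank 3.
Treatment values → pooled ranks: 6.1→7, 6.7→3, 6.2→6, 6.7→3, 3.1→9, 9.7→1
Rank sum = 7 + 3 + 6 + 3 + 9 + 1 = 29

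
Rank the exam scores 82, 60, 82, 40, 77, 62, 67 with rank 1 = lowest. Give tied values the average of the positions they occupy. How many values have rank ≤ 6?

5

Sorted (ascending): 40, 60, 62, 67, 77, 82, 82
The 2 values of 82 occupy positions 6–7 → average rank (6+7)/2 = 6.5.
Ranks ≤ 6: {1, 2, 3, 4, 5} → 5 values.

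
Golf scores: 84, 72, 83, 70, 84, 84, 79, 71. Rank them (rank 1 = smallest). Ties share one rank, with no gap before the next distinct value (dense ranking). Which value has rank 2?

Sorted (ascending): 70, 71, 72, 79, 83, 84, 84, 84
The 3 values of 84 share dense rank 6.
Remaining distinct values take the next consecutive integers.
Rank 2 → value 71.

71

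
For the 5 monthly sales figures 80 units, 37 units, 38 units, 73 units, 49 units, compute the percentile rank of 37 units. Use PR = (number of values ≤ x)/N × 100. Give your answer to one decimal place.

N = 5.
Strictly below 37: 0. Equal to 37: 1.
PR = 1/5 × 100 = 20.0

20.0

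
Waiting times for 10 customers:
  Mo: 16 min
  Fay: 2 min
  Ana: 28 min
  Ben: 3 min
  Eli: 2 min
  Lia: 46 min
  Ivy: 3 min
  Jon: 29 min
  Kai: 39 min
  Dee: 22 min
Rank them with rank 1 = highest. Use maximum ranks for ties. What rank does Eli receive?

10

Sorted (descending): 46, 39, 29, 28, 22, 16, 3, 3, 2, 2
The 2 values of 3 occupy positions 7–8 → each gets rank 8.
The 2 values of 2 occupy positions 9–10 → each gets rank 10.
Eli has value 2 min → rank 10.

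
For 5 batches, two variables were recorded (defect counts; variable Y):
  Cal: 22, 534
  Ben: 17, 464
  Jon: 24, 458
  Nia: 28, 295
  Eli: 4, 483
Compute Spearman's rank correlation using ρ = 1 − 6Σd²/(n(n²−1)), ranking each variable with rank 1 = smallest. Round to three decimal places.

-0.700

Ranks of variable 1: 3, 2, 4, 5, 1
Ranks of variable 2: 5, 3, 2, 1, 4
d = r₁ − r₂: -2, -1, 2, 4, -3
d²: 4, 1, 4, 16, 9; Σd² = 34
ρ = 1 − 6·34/(5·24) = 1 − 204/120 = -0.700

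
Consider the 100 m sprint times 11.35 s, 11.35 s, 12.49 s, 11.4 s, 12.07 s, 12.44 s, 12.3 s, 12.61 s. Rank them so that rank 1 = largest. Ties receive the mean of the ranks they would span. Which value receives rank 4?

12.3

Sorted (descending): 12.61, 12.49, 12.44, 12.3, 12.07, 11.4, 11.35, 11.35
The 2 values of 11.35 occupy positions 7–8 → average rank (7+8)/2 = 7.5.
Rank 4 → value 12.3.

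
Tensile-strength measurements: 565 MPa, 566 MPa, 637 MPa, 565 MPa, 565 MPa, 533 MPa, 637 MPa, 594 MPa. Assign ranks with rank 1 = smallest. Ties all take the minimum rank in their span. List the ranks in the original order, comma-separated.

Sorted (ascending): 533, 565, 565, 565, 566, 594, 637, 637
The 3 values of 565 occupy positions 2–4 → each gets rank 2.
The 2 values of 637 occupy positions 7–8 → each gets rank 7.

2, 5, 7, 2, 2, 1, 7, 6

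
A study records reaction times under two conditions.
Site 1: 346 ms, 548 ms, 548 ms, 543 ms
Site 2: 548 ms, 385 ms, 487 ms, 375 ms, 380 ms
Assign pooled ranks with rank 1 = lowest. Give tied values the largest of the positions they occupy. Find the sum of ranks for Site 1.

25

Sorted (ascending): 346, 375, 380, 385, 487, 543, 548, 548, 548
The 3 values of 548 occupy positions 7–9 → each gets rank 9.
Site 1 values → pooled ranks: 346→1, 548→9, 548→9, 543→6
Rank sum = 1 + 9 + 9 + 6 = 25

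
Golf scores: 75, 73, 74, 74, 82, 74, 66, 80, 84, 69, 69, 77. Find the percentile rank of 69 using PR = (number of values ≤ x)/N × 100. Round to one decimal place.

25.0

N = 12.
Strictly below 69: 1. Equal to 69: 2.
PR = 3/12 × 100 = 25.0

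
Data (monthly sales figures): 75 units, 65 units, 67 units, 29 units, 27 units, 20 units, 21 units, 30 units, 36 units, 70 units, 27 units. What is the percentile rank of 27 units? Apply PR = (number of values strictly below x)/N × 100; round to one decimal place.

N = 11.
Strictly below 27: 2. Equal to 27: 2.
PR = 2/11 × 100 = 18.2

18.2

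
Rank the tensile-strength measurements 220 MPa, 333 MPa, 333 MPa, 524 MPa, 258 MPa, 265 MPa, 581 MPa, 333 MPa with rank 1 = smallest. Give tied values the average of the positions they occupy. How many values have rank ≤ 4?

Sorted (ascending): 220, 258, 265, 333, 333, 333, 524, 581
The 3 values of 333 occupy positions 4–6 → average rank 5.
Ranks ≤ 4: {1, 2, 3} → 3 values.

3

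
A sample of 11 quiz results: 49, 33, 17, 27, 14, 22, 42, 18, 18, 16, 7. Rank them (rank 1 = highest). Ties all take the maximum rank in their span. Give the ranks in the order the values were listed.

1, 3, 8, 4, 10, 5, 2, 7, 7, 9, 11

Sorted (descending): 49, 42, 33, 27, 22, 18, 18, 17, 16, 14, 7
The 2 values of 18 occupy positions 6–7 → each gets rank 7.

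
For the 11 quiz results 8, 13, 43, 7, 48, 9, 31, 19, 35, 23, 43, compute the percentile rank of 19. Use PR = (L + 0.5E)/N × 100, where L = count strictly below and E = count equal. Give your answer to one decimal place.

40.9

N = 11.
Strictly below 19: 4. Equal to 19: 1.
PR = (4 + 0.5·1)/11 × 100 = 40.9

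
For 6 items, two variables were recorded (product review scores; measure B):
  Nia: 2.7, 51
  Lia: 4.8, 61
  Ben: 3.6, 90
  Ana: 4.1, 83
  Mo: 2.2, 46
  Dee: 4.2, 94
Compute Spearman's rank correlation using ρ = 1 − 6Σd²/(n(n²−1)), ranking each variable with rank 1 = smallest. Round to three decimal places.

0.600

Ranks of variable 1: 2, 6, 3, 4, 1, 5
Ranks of variable 2: 2, 3, 5, 4, 1, 6
d = r₁ − r₂: 0, 3, -2, 0, 0, -1
d²: 0, 9, 4, 0, 0, 1; Σd² = 14
ρ = 1 − 6·14/(6·35) = 1 − 84/210 = 0.600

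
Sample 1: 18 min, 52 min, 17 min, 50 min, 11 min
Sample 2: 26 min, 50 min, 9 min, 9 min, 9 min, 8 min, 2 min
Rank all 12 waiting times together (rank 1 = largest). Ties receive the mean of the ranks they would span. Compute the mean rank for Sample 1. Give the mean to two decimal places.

Sorted (descending): 52, 50, 50, 26, 18, 17, 11, 9, 9, 9, 8, 2
The 2 values of 50 occupy positions 2–3 → average rank (2+3)/2 = 2.5.
The 3 values of 9 occupy positions 8–10 → average rank 9.
Sample 1 values → pooled ranks: 18→5, 52→1, 17→6, 50→2.5, 11→7
Mean rank = (5 + 1 + 6 + 2.5 + 7) / 5 = 4.30

4.30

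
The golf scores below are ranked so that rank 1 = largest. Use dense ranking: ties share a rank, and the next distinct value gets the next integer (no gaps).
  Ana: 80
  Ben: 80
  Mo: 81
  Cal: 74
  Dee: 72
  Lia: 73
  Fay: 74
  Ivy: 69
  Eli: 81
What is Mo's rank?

1

Sorted (descending): 81, 81, 80, 80, 74, 74, 73, 72, 69
The 2 values of 81 share dense rank 1.
The 2 values of 80 share dense rank 2.
The 2 values of 74 share dense rank 3.
Remaining distinct values take the next consecutive integers.
Mo has value 81 → rank 1.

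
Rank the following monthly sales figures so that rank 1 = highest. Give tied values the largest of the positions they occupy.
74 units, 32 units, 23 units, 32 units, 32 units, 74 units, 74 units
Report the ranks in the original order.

Sorted (descending): 74, 74, 74, 32, 32, 32, 23
The 3 values of 74 occupy positions 1–3 → each gets rank 3.
The 3 values of 32 occupy positions 4–6 → each gets rank 6.

3, 6, 7, 6, 6, 3, 3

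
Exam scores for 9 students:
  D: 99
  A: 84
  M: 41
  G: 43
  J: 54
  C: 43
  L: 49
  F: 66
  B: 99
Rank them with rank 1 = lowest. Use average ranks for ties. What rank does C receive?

Sorted (ascending): 41, 43, 43, 49, 54, 66, 84, 99, 99
The 2 values of 43 occupy positions 2–3 → average rank (2+3)/2 = 2.5.
The 2 values of 99 occupy positions 8–9 → average rank (8+9)/2 = 8.5.
C has value 43 → rank 2.5.

2.5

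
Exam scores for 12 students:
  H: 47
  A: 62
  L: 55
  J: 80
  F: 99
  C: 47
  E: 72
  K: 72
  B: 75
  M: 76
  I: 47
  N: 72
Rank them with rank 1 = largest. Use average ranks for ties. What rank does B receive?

4

Sorted (descending): 99, 80, 76, 75, 72, 72, 72, 62, 55, 47, 47, 47
The 3 values of 72 occupy positions 5–7 → average rank 6.
The 3 values of 47 occupy positions 10–12 → average rank 11.
B has value 75 → rank 4.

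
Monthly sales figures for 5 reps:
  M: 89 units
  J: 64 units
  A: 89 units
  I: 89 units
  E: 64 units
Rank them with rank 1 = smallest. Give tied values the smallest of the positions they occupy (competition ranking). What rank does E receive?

1

Sorted (ascending): 64, 64, 89, 89, 89
The 2 values of 64 occupy positions 1–2 → each gets rank 1.
The 3 values of 89 occupy positions 3–5 → each gets rank 3.
E has value 64 units → rank 1.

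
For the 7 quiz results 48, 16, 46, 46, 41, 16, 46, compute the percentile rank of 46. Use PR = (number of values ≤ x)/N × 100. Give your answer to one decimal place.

85.7

N = 7.
Strictly below 46: 3. Equal to 46: 3.
PR = 6/7 × 100 = 85.7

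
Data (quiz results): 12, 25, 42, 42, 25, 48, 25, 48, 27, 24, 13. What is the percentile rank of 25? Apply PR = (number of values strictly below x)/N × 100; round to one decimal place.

27.3

N = 11.
Strictly below 25: 3. Equal to 25: 3.
PR = 3/11 × 100 = 27.3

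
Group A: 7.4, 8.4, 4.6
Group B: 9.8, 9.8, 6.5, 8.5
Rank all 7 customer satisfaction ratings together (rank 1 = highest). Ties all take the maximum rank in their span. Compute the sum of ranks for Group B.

Sorted (descending): 9.8, 9.8, 8.5, 8.4, 7.4, 6.5, 4.6
The 2 values of 9.8 occupy positions 1–2 → each gets rank 2.
Group B values → pooled ranks: 9.8→2, 9.8→2, 6.5→6, 8.5→3
Rank sum = 2 + 2 + 6 + 3 = 13

13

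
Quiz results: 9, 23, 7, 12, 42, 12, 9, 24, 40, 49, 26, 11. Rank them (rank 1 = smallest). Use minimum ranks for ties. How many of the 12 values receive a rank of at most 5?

6

Sorted (ascending): 7, 9, 9, 11, 12, 12, 23, 24, 26, 40, 42, 49
The 2 values of 9 occupy positions 2–3 → each gets rank 2.
The 2 values of 12 occupy positions 5–6 → each gets rank 5.
Ranks ≤ 5: {1, 2, 2, 4, 5, 5} → 6 values.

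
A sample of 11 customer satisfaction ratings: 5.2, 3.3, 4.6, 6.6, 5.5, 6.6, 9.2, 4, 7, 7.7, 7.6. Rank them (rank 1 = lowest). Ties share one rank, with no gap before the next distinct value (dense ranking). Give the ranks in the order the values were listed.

Sorted (ascending): 3.3, 4, 4.6, 5.2, 5.5, 6.6, 6.6, 7, 7.6, 7.7, 9.2
The 2 values of 6.6 share dense rank 6.
Remaining distinct values take the next consecutive integers.

4, 1, 3, 6, 5, 6, 10, 2, 7, 9, 8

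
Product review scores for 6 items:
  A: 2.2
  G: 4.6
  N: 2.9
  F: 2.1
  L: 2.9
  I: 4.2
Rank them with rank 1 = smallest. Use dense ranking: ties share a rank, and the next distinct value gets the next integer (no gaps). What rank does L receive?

3

Sorted (ascending): 2.1, 2.2, 2.9, 2.9, 4.2, 4.6
The 2 values of 2.9 share dense rank 3.
Remaining distinct values take the next consecutive integers.
L has value 2.9 → rank 3.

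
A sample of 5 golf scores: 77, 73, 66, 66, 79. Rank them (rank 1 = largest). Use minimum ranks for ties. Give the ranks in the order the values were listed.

Sorted (descending): 79, 77, 73, 66, 66
The 2 values of 66 occupy positions 4–5 → each gets rank 4.

2, 3, 4, 4, 1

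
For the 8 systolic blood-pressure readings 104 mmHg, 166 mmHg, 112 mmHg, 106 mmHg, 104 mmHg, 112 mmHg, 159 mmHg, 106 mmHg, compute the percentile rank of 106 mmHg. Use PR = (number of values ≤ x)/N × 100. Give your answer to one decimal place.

N = 8.
Strictly below 106: 2. Equal to 106: 2.
PR = 4/8 × 100 = 50.0

50.0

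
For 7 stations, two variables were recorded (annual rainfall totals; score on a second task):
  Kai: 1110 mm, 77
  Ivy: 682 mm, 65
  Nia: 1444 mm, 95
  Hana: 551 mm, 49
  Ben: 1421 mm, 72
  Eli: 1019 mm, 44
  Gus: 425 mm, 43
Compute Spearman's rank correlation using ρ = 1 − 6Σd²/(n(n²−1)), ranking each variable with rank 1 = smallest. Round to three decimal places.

Ranks of variable 1: 5, 3, 7, 2, 6, 4, 1
Ranks of variable 2: 6, 4, 7, 3, 5, 2, 1
d = r₁ − r₂: -1, -1, 0, -1, 1, 2, 0
d²: 1, 1, 0, 1, 1, 4, 0; Σd² = 8
ρ = 1 − 6·8/(7·48) = 1 − 48/336 = 0.857

0.857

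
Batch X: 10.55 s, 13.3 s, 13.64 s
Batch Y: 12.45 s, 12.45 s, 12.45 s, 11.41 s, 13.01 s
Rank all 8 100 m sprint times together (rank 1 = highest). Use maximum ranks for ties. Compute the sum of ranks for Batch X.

11

Sorted (descending): 13.64, 13.3, 13.01, 12.45, 12.45, 12.45, 11.41, 10.55
The 3 values of 12.45 occupy positions 4–6 → each gets rank 6.
Batch X values → pooled ranks: 10.55→8, 13.3→2, 13.64→1
Rank sum = 8 + 2 + 1 = 11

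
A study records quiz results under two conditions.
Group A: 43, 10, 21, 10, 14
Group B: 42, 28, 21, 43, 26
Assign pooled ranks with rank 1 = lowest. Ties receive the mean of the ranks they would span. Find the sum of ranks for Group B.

35

Sorted (ascending): 10, 10, 14, 21, 21, 26, 28, 42, 43, 43
The 2 values of 10 occupy positions 1–2 → average rank (1+2)/2 = 1.5.
The 2 values of 21 occupy positions 4–5 → average rank (4+5)/2 = 4.5.
The 2 values of 43 occupy positions 9–10 → average rank (9+10)/2 = 9.5.
Group B values → pooled ranks: 42→8, 28→7, 21→4.5, 43→9.5, 26→6
Rank sum = 8 + 7 + 4.5 + 9.5 + 6 = 35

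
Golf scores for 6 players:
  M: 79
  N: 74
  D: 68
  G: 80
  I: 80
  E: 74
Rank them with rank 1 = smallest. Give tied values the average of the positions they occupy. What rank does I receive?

Sorted (ascending): 68, 74, 74, 79, 80, 80
The 2 values of 74 occupy positions 2–3 → average rank (2+3)/2 = 2.5.
The 2 values of 80 occupy positions 5–6 → average rank (5+6)/2 = 5.5.
I has value 80 → rank 5.5.

5.5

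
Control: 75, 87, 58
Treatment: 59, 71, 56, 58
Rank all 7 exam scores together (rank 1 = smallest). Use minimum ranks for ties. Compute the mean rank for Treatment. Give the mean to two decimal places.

3.00

Sorted (ascending): 56, 58, 58, 59, 71, 75, 87
The 2 values of 58 occupy positions 2–3 → each gets rank 2.
Treatment values → pooled ranks: 59→4, 71→5, 56→1, 58→2
Mean rank = (4 + 5 + 1 + 2) / 4 = 3.00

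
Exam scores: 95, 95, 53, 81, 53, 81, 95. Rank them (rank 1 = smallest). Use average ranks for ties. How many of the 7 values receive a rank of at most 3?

Sorted (ascending): 53, 53, 81, 81, 95, 95, 95
The 2 values of 53 occupy positions 1–2 → average rank (1+2)/2 = 1.5.
The 2 values of 81 occupy positions 3–4 → average rank (3+4)/2 = 3.5.
The 3 values of 95 occupy positions 5–7 → average rank 6.
Ranks ≤ 3: {1.5, 1.5} → 2 values.

2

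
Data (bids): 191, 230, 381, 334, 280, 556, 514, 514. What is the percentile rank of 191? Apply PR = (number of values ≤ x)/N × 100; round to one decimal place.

N = 8.
Strictly below 191: 0. Equal to 191: 1.
PR = 1/8 × 100 = 12.5

12.5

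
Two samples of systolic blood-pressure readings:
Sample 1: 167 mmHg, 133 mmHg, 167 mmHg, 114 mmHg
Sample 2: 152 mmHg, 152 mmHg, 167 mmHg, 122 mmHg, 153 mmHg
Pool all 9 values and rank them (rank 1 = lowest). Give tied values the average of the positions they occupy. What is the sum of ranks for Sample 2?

Sorted (ascending): 114, 122, 133, 152, 152, 153, 167, 167, 167
The 2 values of 152 occupy positions 4–5 → average rank (4+5)/2 = 4.5.
The 3 values of 167 occupy positions 7–9 → average rank 8.
Sample 2 values → pooled ranks: 152→4.5, 152→4.5, 167→8, 122→2, 153→6
Rank sum = 4.5 + 4.5 + 8 + 2 + 6 = 25

25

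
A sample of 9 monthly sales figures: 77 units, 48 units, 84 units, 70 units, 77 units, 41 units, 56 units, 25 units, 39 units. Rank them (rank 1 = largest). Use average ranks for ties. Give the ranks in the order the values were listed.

Sorted (descending): 84, 77, 77, 70, 56, 48, 41, 39, 25
The 2 values of 77 occupy positions 2–3 → average rank (2+3)/2 = 2.5.

2.5, 6, 1, 4, 2.5, 7, 5, 9, 8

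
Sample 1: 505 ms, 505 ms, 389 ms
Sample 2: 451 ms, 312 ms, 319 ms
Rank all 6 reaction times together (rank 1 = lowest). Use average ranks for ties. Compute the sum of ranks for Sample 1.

Sorted (ascending): 312, 319, 389, 451, 505, 505
The 2 values of 505 occupy positions 5–6 → average rank (5+6)/2 = 5.5.
Sample 1 values → pooled ranks: 505→5.5, 505→5.5, 389→3
Rank sum = 5.5 + 5.5 + 3 = 14

14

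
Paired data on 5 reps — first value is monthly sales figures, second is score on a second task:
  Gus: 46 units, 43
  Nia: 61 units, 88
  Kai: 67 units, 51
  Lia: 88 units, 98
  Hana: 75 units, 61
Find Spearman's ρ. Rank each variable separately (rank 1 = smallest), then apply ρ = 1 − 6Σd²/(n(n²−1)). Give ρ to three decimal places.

0.700

Ranks of variable 1: 1, 2, 3, 5, 4
Ranks of variable 2: 1, 4, 2, 5, 3
d = r₁ − r₂: 0, -2, 1, 0, 1
d²: 0, 4, 1, 0, 1; Σd² = 6
ρ = 1 − 6·6/(5·24) = 1 − 36/120 = 0.700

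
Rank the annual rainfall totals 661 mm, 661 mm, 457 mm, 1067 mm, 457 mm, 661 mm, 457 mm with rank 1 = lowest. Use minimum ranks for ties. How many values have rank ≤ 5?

6

Sorted (ascending): 457, 457, 457, 661, 661, 661, 1067
The 3 values of 457 occupy positions 1–3 → each gets rank 1.
The 3 values of 661 occupy positions 4–6 → each gets rank 4.
Ranks ≤ 5: {1, 1, 1, 4, 4, 4} → 6 values.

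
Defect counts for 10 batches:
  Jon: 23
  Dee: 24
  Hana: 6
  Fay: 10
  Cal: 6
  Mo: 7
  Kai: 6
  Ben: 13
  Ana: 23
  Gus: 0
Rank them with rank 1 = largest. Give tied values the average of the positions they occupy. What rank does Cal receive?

Sorted (descending): 24, 23, 23, 13, 10, 7, 6, 6, 6, 0
The 2 values of 23 occupy positions 2–3 → average rank (2+3)/2 = 2.5.
The 3 values of 6 occupy positions 7–9 → average rank 8.
Cal has value 6 → rank 8.

8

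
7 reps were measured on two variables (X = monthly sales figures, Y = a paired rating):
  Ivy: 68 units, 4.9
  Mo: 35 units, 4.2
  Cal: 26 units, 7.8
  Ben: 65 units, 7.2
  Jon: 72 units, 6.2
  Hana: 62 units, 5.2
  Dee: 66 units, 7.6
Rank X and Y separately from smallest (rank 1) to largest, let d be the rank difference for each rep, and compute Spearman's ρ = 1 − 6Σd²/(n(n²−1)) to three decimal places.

Ranks of variable 1: 6, 2, 1, 4, 7, 3, 5
Ranks of variable 2: 2, 1, 7, 5, 4, 3, 6
d = r₁ − r₂: 4, 1, -6, -1, 3, 0, -1
d²: 16, 1, 36, 1, 9, 0, 1; Σd² = 64
ρ = 1 − 6·64/(7·48) = 1 − 384/336 = -0.143

-0.143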